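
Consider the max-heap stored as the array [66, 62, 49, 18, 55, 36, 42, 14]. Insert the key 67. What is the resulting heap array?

[67, 66, 49, 62, 55, 36, 42, 14, 18]

append 67 at index 8 → [66, 62, 49, 18, 55, 36, 42, 14, 67]
67 > parent 18 at index 3, swap → [66, 62, 49, 67, 55, 36, 42, 14, 18]
67 > parent 62 at index 1, swap → [66, 67, 49, 62, 55, 36, 42, 14, 18]
67 > parent 66 at index 0, swap → [67, 66, 49, 62, 55, 36, 42, 14, 18]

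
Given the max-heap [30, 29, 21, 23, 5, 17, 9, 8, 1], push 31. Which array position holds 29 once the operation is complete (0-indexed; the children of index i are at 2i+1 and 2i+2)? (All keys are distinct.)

append 31 at index 9 → [30, 29, 21, 23, 5, 17, 9, 8, 1, 31]
31 > parent 5 at index 4, swap → [30, 29, 21, 23, 31, 17, 9, 8, 1, 5]
31 > parent 29 at index 1, swap → [30, 31, 21, 23, 29, 17, 9, 8, 1, 5]
31 > parent 30 at index 0, swap → [31, 30, 21, 23, 29, 17, 9, 8, 1, 5]
resulting array: [31, 30, 21, 23, 29, 17, 9, 8, 1, 5]

4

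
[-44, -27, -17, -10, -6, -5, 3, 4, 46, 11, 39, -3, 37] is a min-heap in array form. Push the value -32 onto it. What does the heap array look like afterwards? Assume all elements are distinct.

[-44, -27, -32, -10, -6, -5, -17, 4, 46, 11, 39, -3, 37, 3]

append -32 at index 13 → [-44, -27, -17, -10, -6, -5, 3, 4, 46, 11, 39, -3, 37, -32]
-32 < parent 3 at index 6, swap → [-44, -27, -17, -10, -6, -5, -32, 4, 46, 11, 39, -3, 37, 3]
-32 < parent -17 at index 2, swap → [-44, -27, -32, -10, -6, -5, -17, 4, 46, 11, 39, -3, 37, 3]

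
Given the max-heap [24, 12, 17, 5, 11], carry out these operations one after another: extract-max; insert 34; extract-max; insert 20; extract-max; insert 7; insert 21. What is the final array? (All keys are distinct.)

[21, 12, 17, 5, 7, 11]

extract-max → returns 24:
  remove root 24; move last element 11 to root → [11, 12, 17, 5]
  11 vs larger child 17 at index 2, swap → [17, 12, 11, 5]
insert 34:
  append 34 at index 4 → [17, 12, 11, 5, 34]
  34 > parent 12 at index 1, swap → [17, 34, 11, 5, 12]
  34 > parent 17 at index 0, swap → [34, 17, 11, 5, 12]
extract-max → returns 34:
  remove root 34; move last element 12 to root → [12, 17, 11, 5]
  12 vs larger child 17 at index 1, swap → [17, 12, 11, 5]
insert 20:
  append 20 at index 4 → [17, 12, 11, 5, 20]
  20 > parent 12 at index 1, swap → [17, 20, 11, 5, 12]
  20 > parent 17 at index 0, swap → [20, 17, 11, 5, 12]
extract-max → returns 20:
  remove root 20; move last element 12 to root → [12, 17, 11, 5]
  12 vs larger child 17 at index 1, swap → [17, 12, 11, 5]
insert 7:
  append 7 at index 4 → [17, 12, 11, 5, 7] (no swap needed)
insert 21:
  append 21 at index 5 → [17, 12, 11, 5, 7, 21]
  21 > parent 11 at index 2, swap → [17, 12, 21, 5, 7, 11]
  21 > parent 17 at index 0, swap → [21, 12, 17, 5, 7, 11]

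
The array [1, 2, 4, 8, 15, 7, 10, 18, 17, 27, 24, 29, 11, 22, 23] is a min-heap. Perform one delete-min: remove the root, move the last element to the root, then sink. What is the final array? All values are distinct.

[2, 8, 4, 17, 15, 7, 10, 18, 23, 27, 24, 29, 11, 22]

remove root 1; move last element 23 to root → [23, 2, 4, 8, 15, 7, 10, 18, 17, 27, 24, 29, 11, 22]
23 vs smaller child 2 at index 1, swap → [2, 23, 4, 8, 15, 7, 10, 18, 17, 27, 24, 29, 11, 22]
23 vs smaller child 8 at index 3, swap → [2, 8, 4, 23, 15, 7, 10, 18, 17, 27, 24, 29, 11, 22]
23 vs smaller child 17 at index 8, swap → [2, 8, 4, 17, 15, 7, 10, 18, 23, 27, 24, 29, 11, 22]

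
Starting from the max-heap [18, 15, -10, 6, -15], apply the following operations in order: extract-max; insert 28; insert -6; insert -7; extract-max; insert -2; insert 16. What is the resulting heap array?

extract-max → returns 18:
  remove root 18; move last element -15 to root → [-15, 15, -10, 6]
  -15 vs larger child 15 at index 1, swap → [15, -15, -10, 6]
  -15 vs only child 6 at index 3, swap → [15, 6, -10, -15]
insert 28:
  append 28 at index 4 → [15, 6, -10, -15, 28]
  28 > parent 6 at index 1, swap → [15, 28, -10, -15, 6]
  28 > parent 15 at index 0, swap → [28, 15, -10, -15, 6]
insert -6:
  append -6 at index 5 → [28, 15, -10, -15, 6, -6]
  -6 > parent -10 at index 2, swap → [28, 15, -6, -15, 6, -10]
insert -7:
  append -7 at index 6 → [28, 15, -6, -15, 6, -10, -7] (no swap needed)
extract-max → returns 28:
  remove root 28; move last element -7 to root → [-7, 15, -6, -15, 6, -10]
  -7 vs larger child 15 at index 1, swap → [15, -7, -6, -15, 6, -10]
  -7 vs larger child 6 at index 4, swap → [15, 6, -6, -15, -7, -10]
insert -2:
  append -2 at index 6 → [15, 6, -6, -15, -7, -10, -2]
  -2 > parent -6 at index 2, swap → [15, 6, -2, -15, -7, -10, -6]
insert 16:
  append 16 at index 7 → [15, 6, -2, -15, -7, -10, -6, 16]
  16 > parent -15 at index 3, swap → [15, 6, -2, 16, -7, -10, -6, -15]
  16 > parent 6 at index 1, swap → [15, 16, -2, 6, -7, -10, -6, -15]
  16 > parent 15 at index 0, swap → [16, 15, -2, 6, -7, -10, -6, -15]

[16, 15, -2, 6, -7, -10, -6, -15]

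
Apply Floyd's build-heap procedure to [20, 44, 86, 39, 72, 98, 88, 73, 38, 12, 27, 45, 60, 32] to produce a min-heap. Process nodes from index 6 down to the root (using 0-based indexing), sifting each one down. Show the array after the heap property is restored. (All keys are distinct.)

[12, 20, 32, 38, 27, 45, 86, 73, 39, 72, 44, 98, 60, 88]

sift down from index 6:
  88 vs only child 32 at index 13, swap → [20, 44, 86, 39, 72, 98, 32, 73, 38, 12, 27, 45, 60, 88]
sift down from index 5:
  98 vs smaller child 45 at index 11, swap → [20, 44, 86, 39, 72, 45, 32, 73, 38, 12, 27, 98, 60, 88]
sift down from index 4:
  72 vs smaller child 12 at index 9, swap → [20, 44, 86, 39, 12, 45, 32, 73, 38, 72, 27, 98, 60, 88]
sift down from index 3:
  39 vs smaller child 38 at index 8, swap → [20, 44, 86, 38, 12, 45, 32, 73, 39, 72, 27, 98, 60, 88]
sift down from index 2:
  86 vs smaller child 32 at index 6, swap → [20, 44, 32, 38, 12, 45, 86, 73, 39, 72, 27, 98, 60, 88]
sift down from index 1:
  44 vs smaller child 12 at index 4, swap → [20, 12, 32, 38, 44, 45, 86, 73, 39, 72, 27, 98, 60, 88]
  44 vs smaller child 27 at index 10, swap → [20, 12, 32, 38, 27, 45, 86, 73, 39, 72, 44, 98, 60, 88]
sift down from index 0:
  20 vs smaller child 12 at index 1, swap → [12, 20, 32, 38, 27, 45, 86, 73, 39, 72, 44, 98, 60, 88]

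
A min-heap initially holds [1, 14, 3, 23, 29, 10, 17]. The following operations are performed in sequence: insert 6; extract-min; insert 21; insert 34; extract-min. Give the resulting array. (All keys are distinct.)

[6, 14, 10, 21, 29, 23, 17, 34]

insert 6:
  append 6 at index 7 → [1, 14, 3, 23, 29, 10, 17, 6]
  6 < parent 23 at index 3, swap → [1, 14, 3, 6, 29, 10, 17, 23]
  6 < parent 14 at index 1, swap → [1, 6, 3, 14, 29, 10, 17, 23]
extract-min → returns 1:
  remove root 1; move last element 23 to root → [23, 6, 3, 14, 29, 10, 17]
  23 vs smaller child 3 at index 2, swap → [3, 6, 23, 14, 29, 10, 17]
  23 vs smaller child 10 at index 5, swap → [3, 6, 10, 14, 29, 23, 17]
insert 21:
  append 21 at index 7 → [3, 6, 10, 14, 29, 23, 17, 21] (no swap needed)
insert 34:
  append 34 at index 8 → [3, 6, 10, 14, 29, 23, 17, 21, 34] (no swap needed)
extract-min → returns 3:
  remove root 3; move last element 34 to root → [34, 6, 10, 14, 29, 23, 17, 21]
  34 vs smaller child 6 at index 1, swap → [6, 34, 10, 14, 29, 23, 17, 21]
  34 vs smaller child 14 at index 3, swap → [6, 14, 10, 34, 29, 23, 17, 21]
  34 vs only child 21 at index 7, swap → [6, 14, 10, 21, 29, 23, 17, 34]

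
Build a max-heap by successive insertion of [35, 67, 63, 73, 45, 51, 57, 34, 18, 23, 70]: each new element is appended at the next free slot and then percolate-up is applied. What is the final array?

Insert 35:
  append 35 at index 0 → [35] (no swap needed)
Insert 67:
  append 67 at index 1 → [35, 67]
  67 > parent 35 at index 0, swap → [67, 35]
Insert 63:
  append 63 at index 2 → [67, 35, 63] (no swap needed)
Insert 73:
  append 73 at index 3 → [67, 35, 63, 73]
  73 > parent 35 at index 1, swap → [67, 73, 63, 35]
  73 > parent 67 at index 0, swap → [73, 67, 63, 35]
Insert 45:
  append 45 at index 4 → [73, 67, 63, 35, 45] (no swap needed)
Insert 51:
  append 51 at index 5 → [73, 67, 63, 35, 45, 51] (no swap needed)
Insert 57:
  append 57 at index 6 → [73, 67, 63, 35, 45, 51, 57] (no swap needed)
Insert 34:
  append 34 at index 7 → [73, 67, 63, 35, 45, 51, 57, 34] (no swap needed)
Insert 18:
  append 18 at index 8 → [73, 67, 63, 35, 45, 51, 57, 34, 18] (no swap needed)
Insert 23:
  append 23 at index 9 → [73, 67, 63, 35, 45, 51, 57, 34, 18, 23] (no swap needed)
Insert 70:
  append 70 at index 10 → [73, 67, 63, 35, 45, 51, 57, 34, 18, 23, 70]
  70 > parent 45 at index 4, swap → [73, 67, 63, 35, 70, 51, 57, 34, 18, 23, 45]
  70 > parent 67 at index 1, swap → [73, 70, 63, 35, 67, 51, 57, 34, 18, 23, 45]

[73, 70, 63, 35, 67, 51, 57, 34, 18, 23, 45]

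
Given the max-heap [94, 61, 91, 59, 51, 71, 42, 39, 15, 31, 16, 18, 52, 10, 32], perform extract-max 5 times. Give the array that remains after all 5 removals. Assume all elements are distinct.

extract-max #1 returns 94:
  remove root 94; move last element 32 to root → [32, 61, 91, 59, 51, 71, 42, 39, 15, 31, 16, 18, 52, 10]
  32 vs larger child 91 at index 2, swap → [91, 61, 32, 59, 51, 71, 42, 39, 15, 31, 16, 18, 52, 10]
  32 vs larger child 71 at index 5, swap → [91, 61, 71, 59, 51, 32, 42, 39, 15, 31, 16, 18, 52, 10]
  32 vs larger child 52 at index 12, swap → [91, 61, 71, 59, 51, 52, 42, 39, 15, 31, 16, 18, 32, 10]
extract-max #2 returns 91:
  remove root 91; move last element 10 to root → [10, 61, 71, 59, 51, 52, 42, 39, 15, 31, 16, 18, 32]
  10 vs larger child 71 at index 2, swap → [71, 61, 10, 59, 51, 52, 42, 39, 15, 31, 16, 18, 32]
  10 vs larger child 52 at index 5, swap → [71, 61, 52, 59, 51, 10, 42, 39, 15, 31, 16, 18, 32]
  10 vs larger child 32 at index 12, swap → [71, 61, 52, 59, 51, 32, 42, 39, 15, 31, 16, 18, 10]
extract-max #3 returns 71:
  remove root 71; move last element 10 to root → [10, 61, 52, 59, 51, 32, 42, 39, 15, 31, 16, 18]
  10 vs larger child 61 at index 1, swap → [61, 10, 52, 59, 51, 32, 42, 39, 15, 31, 16, 18]
  10 vs larger child 59 at index 3, swap → [61, 59, 52, 10, 51, 32, 42, 39, 15, 31, 16, 18]
  10 vs larger child 39 at index 7, swap → [61, 59, 52, 39, 51, 32, 42, 10, 15, 31, 16, 18]
extract-max #4 returns 61:
  remove root 61; move last element 18 to root → [18, 59, 52, 39, 51, 32, 42, 10, 15, 31, 16]
  18 vs larger child 59 at index 1, swap → [59, 18, 52, 39, 51, 32, 42, 10, 15, 31, 16]
  18 vs larger child 51 at index 4, swap → [59, 51, 52, 39, 18, 32, 42, 10, 15, 31, 16]
  18 vs larger child 31 at index 9, swap → [59, 51, 52, 39, 31, 32, 42, 10, 15, 18, 16]
extract-max #5 returns 59:
  remove root 59; move last element 16 to root → [16, 51, 52, 39, 31, 32, 42, 10, 15, 18]
  16 vs larger child 52 at index 2, swap → [52, 51, 16, 39, 31, 32, 42, 10, 15, 18]
  16 vs larger child 42 at index 6, swap → [52, 51, 42, 39, 31, 32, 16, 10, 15, 18]

[52, 51, 42, 39, 31, 32, 16, 10, 15, 18]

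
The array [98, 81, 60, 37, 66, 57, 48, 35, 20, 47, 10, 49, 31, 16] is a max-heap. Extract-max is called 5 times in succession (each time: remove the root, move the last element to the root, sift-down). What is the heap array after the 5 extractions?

extract-max #1 returns 98:
  remove root 98; move last element 16 to root → [16, 81, 60, 37, 66, 57, 48, 35, 20, 47, 10, 49, 31]
  16 vs larger child 81 at index 1, swap → [81, 16, 60, 37, 66, 57, 48, 35, 20, 47, 10, 49, 31]
  16 vs larger child 66 at index 4, swap → [81, 66, 60, 37, 16, 57, 48, 35, 20, 47, 10, 49, 31]
  16 vs larger child 47 at index 9, swap → [81, 66, 60, 37, 47, 57, 48, 35, 20, 16, 10, 49, 31]
extract-max #2 returns 81:
  remove root 81; move last element 31 to root → [31, 66, 60, 37, 47, 57, 48, 35, 20, 16, 10, 49]
  31 vs larger child 66 at index 1, swap → [66, 31, 60, 37, 47, 57, 48, 35, 20, 16, 10, 49]
  31 vs larger child 47 at index 4, swap → [66, 47, 60, 37, 31, 57, 48, 35, 20, 16, 10, 49]
extract-max #3 returns 66:
  remove root 66; move last element 49 to root → [49, 47, 60, 37, 31, 57, 48, 35, 20, 16, 10]
  49 vs larger child 60 at index 2, swap → [60, 47, 49, 37, 31, 57, 48, 35, 20, 16, 10]
  49 vs larger child 57 at index 5, swap → [60, 47, 57, 37, 31, 49, 48, 35, 20, 16, 10]
extract-max #4 returns 60:
  remove root 60; move last element 10 to root → [10, 47, 57, 37, 31, 49, 48, 35, 20, 16]
  10 vs larger child 57 at index 2, swap → [57, 47, 10, 37, 31, 49, 48, 35, 20, 16]
  10 vs larger child 49 at index 5, swap → [57, 47, 49, 37, 31, 10, 48, 35, 20, 16]
extract-max #5 returns 57:
  remove root 57; move last element 16 to root → [16, 47, 49, 37, 31, 10, 48, 35, 20]
  16 vs larger child 49 at index 2, swap → [49, 47, 16, 37, 31, 10, 48, 35, 20]
  16 vs larger child 48 at index 6, swap → [49, 47, 48, 37, 31, 10, 16, 35, 20]

[49, 47, 48, 37, 31, 10, 16, 35, 20]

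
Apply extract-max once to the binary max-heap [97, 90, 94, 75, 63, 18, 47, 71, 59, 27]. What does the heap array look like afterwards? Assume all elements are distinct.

remove root 97; move last element 27 to root → [27, 90, 94, 75, 63, 18, 47, 71, 59]
27 vs larger child 94 at index 2, swap → [94, 90, 27, 75, 63, 18, 47, 71, 59]
27 vs larger child 47 at index 6, swap → [94, 90, 47, 75, 63, 18, 27, 71, 59]

[94, 90, 47, 75, 63, 18, 27, 71, 59]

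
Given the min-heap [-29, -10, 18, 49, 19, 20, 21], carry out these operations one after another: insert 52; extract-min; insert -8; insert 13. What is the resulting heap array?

[-10, -8, 18, 13, 52, 20, 21, 49, 19]

insert 52:
  append 52 at index 7 → [-29, -10, 18, 49, 19, 20, 21, 52] (no swap needed)
extract-min → returns -29:
  remove root -29; move last element 52 to root → [52, -10, 18, 49, 19, 20, 21]
  52 vs smaller child -10 at index 1, swap → [-10, 52, 18, 49, 19, 20, 21]
  52 vs smaller child 19 at index 4, swap → [-10, 19, 18, 49, 52, 20, 21]
insert -8:
  append -8 at index 7 → [-10, 19, 18, 49, 52, 20, 21, -8]
  -8 < parent 49 at index 3, swap → [-10, 19, 18, -8, 52, 20, 21, 49]
  -8 < parent 19 at index 1, swap → [-10, -8, 18, 19, 52, 20, 21, 49]
insert 13:
  append 13 at index 8 → [-10, -8, 18, 19, 52, 20, 21, 49, 13]
  13 < parent 19 at index 3, swap → [-10, -8, 18, 13, 52, 20, 21, 49, 19]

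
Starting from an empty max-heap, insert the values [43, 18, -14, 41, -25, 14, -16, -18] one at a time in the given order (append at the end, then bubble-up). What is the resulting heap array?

[43, 41, 14, 18, -25, -14, -16, -18]

Insert 43:
  append 43 at index 0 → [43] (no swap needed)
Insert 18:
  append 18 at index 1 → [43, 18] (no swap needed)
Insert -14:
  append -14 at index 2 → [43, 18, -14] (no swap needed)
Insert 41:
  append 41 at index 3 → [43, 18, -14, 41]
  41 > parent 18 at index 1, swap → [43, 41, -14, 18]
Insert -25:
  append -25 at index 4 → [43, 41, -14, 18, -25] (no swap needed)
Insert 14:
  append 14 at index 5 → [43, 41, -14, 18, -25, 14]
  14 > parent -14 at index 2, swap → [43, 41, 14, 18, -25, -14]
Insert -16:
  append -16 at index 6 → [43, 41, 14, 18, -25, -14, -16] (no swap needed)
Insert -18:
  append -18 at index 7 → [43, 41, 14, 18, -25, -14, -16, -18] (no swap needed)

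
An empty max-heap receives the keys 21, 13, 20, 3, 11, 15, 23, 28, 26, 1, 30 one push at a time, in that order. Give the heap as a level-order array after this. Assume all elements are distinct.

[30, 28, 21, 23, 26, 15, 20, 3, 13, 1, 11]

Insert 21:
  append 21 at index 0 → [21] (no swap needed)
Insert 13:
  append 13 at index 1 → [21, 13] (no swap needed)
Insert 20:
  append 20 at index 2 → [21, 13, 20] (no swap needed)
Insert 3:
  append 3 at index 3 → [21, 13, 20, 3] (no swap needed)
Insert 11:
  append 11 at index 4 → [21, 13, 20, 3, 11] (no swap needed)
Insert 15:
  append 15 at index 5 → [21, 13, 20, 3, 11, 15] (no swap needed)
Insert 23:
  append 23 at index 6 → [21, 13, 20, 3, 11, 15, 23]
  23 > parent 20 at index 2, swap → [21, 13, 23, 3, 11, 15, 20]
  23 > parent 21 at index 0, swap → [23, 13, 21, 3, 11, 15, 20]
Insert 28:
  append 28 at index 7 → [23, 13, 21, 3, 11, 15, 20, 28]
  28 > parent 3 at index 3, swap → [23, 13, 21, 28, 11, 15, 20, 3]
  28 > parent 13 at index 1, swap → [23, 28, 21, 13, 11, 15, 20, 3]
  28 > parent 23 at index 0, swap → [28, 23, 21, 13, 11, 15, 20, 3]
Insert 26:
  append 26 at index 8 → [28, 23, 21, 13, 11, 15, 20, 3, 26]
  26 > parent 13 at index 3, swap → [28, 23, 21, 26, 11, 15, 20, 3, 13]
  26 > parent 23 at index 1, swap → [28, 26, 21, 23, 11, 15, 20, 3, 13]
Insert 1:
  append 1 at index 9 → [28, 26, 21, 23, 11, 15, 20, 3, 13, 1] (no swap needed)
Insert 30:
  append 30 at index 10 → [28, 26, 21, 23, 11, 15, 20, 3, 13, 1, 30]
  30 > parent 11 at index 4, swap → [28, 26, 21, 23, 30, 15, 20, 3, 13, 1, 11]
  30 > parent 26 at index 1, swap → [28, 30, 21, 23, 26, 15, 20, 3, 13, 1, 11]
  30 > parent 28 at index 0, swap → [30, 28, 21, 23, 26, 15, 20, 3, 13, 1, 11]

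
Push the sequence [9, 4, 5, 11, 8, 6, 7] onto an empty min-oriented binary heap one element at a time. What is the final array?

[4, 8, 5, 11, 9, 6, 7]

Insert 9:
  append 9 at index 0 → [9] (no swap needed)
Insert 4:
  append 4 at index 1 → [9, 4]
  4 < parent 9 at index 0, swap → [4, 9]
Insert 5:
  append 5 at index 2 → [4, 9, 5] (no swap needed)
Insert 11:
  append 11 at index 3 → [4, 9, 5, 11] (no swap needed)
Insert 8:
  append 8 at index 4 → [4, 9, 5, 11, 8]
  8 < parent 9 at index 1, swap → [4, 8, 5, 11, 9]
Insert 6:
  append 6 at index 5 → [4, 8, 5, 11, 9, 6] (no swap needed)
Insert 7:
  append 7 at index 6 → [4, 8, 5, 11, 9, 6, 7] (no swap needed)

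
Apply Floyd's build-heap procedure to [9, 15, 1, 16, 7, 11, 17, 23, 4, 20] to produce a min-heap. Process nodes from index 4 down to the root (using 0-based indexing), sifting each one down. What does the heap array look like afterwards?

sift down from index 4: already satisfies heap property
sift down from index 3:
  16 vs smaller child 4 at index 8, swap → [9, 15, 1, 4, 7, 11, 17, 23, 16, 20]
sift down from index 2: already satisfies heap property
sift down from index 1:
  15 vs smaller child 4 at index 3, swap → [9, 4, 1, 15, 7, 11, 17, 23, 16, 20]
sift down from index 0:
  9 vs smaller child 1 at index 2, swap → [1, 4, 9, 15, 7, 11, 17, 23, 16, 20]

[1, 4, 9, 15, 7, 11, 17, 23, 16, 20]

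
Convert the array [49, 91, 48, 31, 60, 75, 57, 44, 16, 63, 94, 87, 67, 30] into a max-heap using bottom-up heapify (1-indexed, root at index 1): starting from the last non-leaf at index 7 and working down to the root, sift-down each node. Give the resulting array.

[94, 91, 87, 44, 63, 75, 57, 31, 16, 49, 60, 48, 67, 30]

sift down from index 7: already satisfies heap property
sift down from index 6:
  75 vs larger child 87 at index 12, swap → [49, 91, 48, 31, 60, 87, 57, 44, 16, 63, 94, 75, 67, 30]
sift down from index 5:
  60 vs larger child 94 at index 11, swap → [49, 91, 48, 31, 94, 87, 57, 44, 16, 63, 60, 75, 67, 30]
sift down from index 4:
  31 vs larger child 44 at index 8, swap → [49, 91, 48, 44, 94, 87, 57, 31, 16, 63, 60, 75, 67, 30]
sift down from index 3:
  48 vs larger child 87 at index 6, swap → [49, 91, 87, 44, 94, 48, 57, 31, 16, 63, 60, 75, 67, 30]
  48 vs larger child 75 at index 12, swap → [49, 91, 87, 44, 94, 75, 57, 31, 16, 63, 60, 48, 67, 30]
sift down from index 2:
  91 vs larger child 94 at index 5, swap → [49, 94, 87, 44, 91, 75, 57, 31, 16, 63, 60, 48, 67, 30]
sift down from index 1:
  49 vs larger child 94 at index 2, swap → [94, 49, 87, 44, 91, 75, 57, 31, 16, 63, 60, 48, 67, 30]
  49 vs larger child 91 at index 5, swap → [94, 91, 87, 44, 49, 75, 57, 31, 16, 63, 60, 48, 67, 30]
  49 vs larger child 63 at index 10, swap → [94, 91, 87, 44, 63, 75, 57, 31, 16, 49, 60, 48, 67, 30]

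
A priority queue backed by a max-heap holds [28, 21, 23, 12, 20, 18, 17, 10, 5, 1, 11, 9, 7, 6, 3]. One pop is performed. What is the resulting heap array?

[23, 21, 18, 12, 20, 9, 17, 10, 5, 1, 11, 3, 7, 6]

remove root 28; move last element 3 to root → [3, 21, 23, 12, 20, 18, 17, 10, 5, 1, 11, 9, 7, 6]
3 vs larger child 23 at index 2, swap → [23, 21, 3, 12, 20, 18, 17, 10, 5, 1, 11, 9, 7, 6]
3 vs larger child 18 at index 5, swap → [23, 21, 18, 12, 20, 3, 17, 10, 5, 1, 11, 9, 7, 6]
3 vs larger child 9 at index 11, swap → [23, 21, 18, 12, 20, 9, 17, 10, 5, 1, 11, 3, 7, 6]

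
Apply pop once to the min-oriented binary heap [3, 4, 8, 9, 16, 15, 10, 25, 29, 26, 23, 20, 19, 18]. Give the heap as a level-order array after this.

[4, 9, 8, 18, 16, 15, 10, 25, 29, 26, 23, 20, 19]

remove root 3; move last element 18 to root → [18, 4, 8, 9, 16, 15, 10, 25, 29, 26, 23, 20, 19]
18 vs smaller child 4 at index 1, swap → [4, 18, 8, 9, 16, 15, 10, 25, 29, 26, 23, 20, 19]
18 vs smaller child 9 at index 3, swap → [4, 9, 8, 18, 16, 15, 10, 25, 29, 26, 23, 20, 19]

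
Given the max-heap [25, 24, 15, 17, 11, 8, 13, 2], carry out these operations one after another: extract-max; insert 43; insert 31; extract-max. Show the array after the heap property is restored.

[31, 24, 15, 17, 11, 8, 13, 2]

extract-max → returns 25:
  remove root 25; move last element 2 to root → [2, 24, 15, 17, 11, 8, 13]
  2 vs larger child 24 at index 1, swap → [24, 2, 15, 17, 11, 8, 13]
  2 vs larger child 17 at index 3, swap → [24, 17, 15, 2, 11, 8, 13]
insert 43:
  append 43 at index 7 → [24, 17, 15, 2, 11, 8, 13, 43]
  43 > parent 2 at index 3, swap → [24, 17, 15, 43, 11, 8, 13, 2]
  43 > parent 17 at index 1, swap → [24, 43, 15, 17, 11, 8, 13, 2]
  43 > parent 24 at index 0, swap → [43, 24, 15, 17, 11, 8, 13, 2]
insert 31:
  append 31 at index 8 → [43, 24, 15, 17, 11, 8, 13, 2, 31]
  31 > parent 17 at index 3, swap → [43, 24, 15, 31, 11, 8, 13, 2, 17]
  31 > parent 24 at index 1, swap → [43, 31, 15, 24, 11, 8, 13, 2, 17]
extract-max → returns 43:
  remove root 43; move last element 17 to root → [17, 31, 15, 24, 11, 8, 13, 2]
  17 vs larger child 31 at index 1, swap → [31, 17, 15, 24, 11, 8, 13, 2]
  17 vs larger child 24 at index 3, swap → [31, 24, 15, 17, 11, 8, 13, 2]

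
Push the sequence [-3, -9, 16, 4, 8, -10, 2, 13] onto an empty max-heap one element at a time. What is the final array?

[16, 13, 2, 8, 4, -10, -3, -9]

Insert -3:
  append -3 at index 0 → [-3] (no swap needed)
Insert -9:
  append -9 at index 1 → [-3, -9] (no swap needed)
Insert 16:
  append 16 at index 2 → [-3, -9, 16]
  16 > parent -3 at index 0, swap → [16, -9, -3]
Insert 4:
  append 4 at index 3 → [16, -9, -3, 4]
  4 > parent -9 at index 1, swap → [16, 4, -3, -9]
Insert 8:
  append 8 at index 4 → [16, 4, -3, -9, 8]
  8 > parent 4 at index 1, swap → [16, 8, -3, -9, 4]
Insert -10:
  append -10 at index 5 → [16, 8, -3, -9, 4, -10] (no swap needed)
Insert 2:
  append 2 at index 6 → [16, 8, -3, -9, 4, -10, 2]
  2 > parent -3 at index 2, swap → [16, 8, 2, -9, 4, -10, -3]
Insert 13:
  append 13 at index 7 → [16, 8, 2, -9, 4, -10, -3, 13]
  13 > parent -9 at index 3, swap → [16, 8, 2, 13, 4, -10, -3, -9]
  13 > parent 8 at index 1, swap → [16, 13, 2, 8, 4, -10, -3, -9]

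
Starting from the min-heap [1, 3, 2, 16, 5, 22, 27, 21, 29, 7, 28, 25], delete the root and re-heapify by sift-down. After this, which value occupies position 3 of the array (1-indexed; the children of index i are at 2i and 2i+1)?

22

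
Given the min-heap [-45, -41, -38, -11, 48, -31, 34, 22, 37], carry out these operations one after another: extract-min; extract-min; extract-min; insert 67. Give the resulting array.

extract-min → returns -45:
  remove root -45; move last element 37 to root → [37, -41, -38, -11, 48, -31, 34, 22]
  37 vs smaller child -41 at index 1, swap → [-41, 37, -38, -11, 48, -31, 34, 22]
  37 vs smaller child -11 at index 3, swap → [-41, -11, -38, 37, 48, -31, 34, 22]
  37 vs only child 22 at index 7, swap → [-41, -11, -38, 22, 48, -31, 34, 37]
extract-min → returns -41:
  remove root -41; move last element 37 to root → [37, -11, -38, 22, 48, -31, 34]
  37 vs smaller child -38 at index 2, swap → [-38, -11, 37, 22, 48, -31, 34]
  37 vs smaller child -31 at index 5, swap → [-38, -11, -31, 22, 48, 37, 34]
extract-min → returns -38:
  remove root -38; move last element 34 to root → [34, -11, -31, 22, 48, 37]
  34 vs smaller child -31 at index 2, swap → [-31, -11, 34, 22, 48, 37]
insert 67:
  append 67 at index 6 → [-31, -11, 34, 22, 48, 37, 67] (no swap needed)

[-31, -11, 34, 22, 48, 37, 67]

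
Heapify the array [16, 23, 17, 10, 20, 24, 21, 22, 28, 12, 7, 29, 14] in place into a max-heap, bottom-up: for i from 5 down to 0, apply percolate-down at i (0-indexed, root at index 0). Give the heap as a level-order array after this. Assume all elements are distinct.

sift down from index 5:
  24 vs larger child 29 at index 11, swap → [16, 23, 17, 10, 20, 29, 21, 22, 28, 12, 7, 24, 14]
sift down from index 4: already satisfies heap property
sift down from index 3:
  10 vs larger child 28 at index 8, swap → [16, 23, 17, 28, 20, 29, 21, 22, 10, 12, 7, 24, 14]
sift down from index 2:
  17 vs larger child 29 at index 5, swap → [16, 23, 29, 28, 20, 17, 21, 22, 10, 12, 7, 24, 14]
  17 vs larger child 24 at index 11, swap → [16, 23, 29, 28, 20, 24, 21, 22, 10, 12, 7, 17, 14]
sift down from index 1:
  23 vs larger child 28 at index 3, swap → [16, 28, 29, 23, 20, 24, 21, 22, 10, 12, 7, 17, 14]
sift down from index 0:
  16 vs larger child 29 at index 2, swap → [29, 28, 16, 23, 20, 24, 21, 22, 10, 12, 7, 17, 14]
  16 vs larger child 24 at index 5, swap → [29, 28, 24, 23, 20, 16, 21, 22, 10, 12, 7, 17, 14]
  16 vs larger child 17 at index 11, swap → [29, 28, 24, 23, 20, 17, 21, 22, 10, 12, 7, 16, 14]

[29, 28, 24, 23, 20, 17, 21, 22, 10, 12, 7, 16, 14]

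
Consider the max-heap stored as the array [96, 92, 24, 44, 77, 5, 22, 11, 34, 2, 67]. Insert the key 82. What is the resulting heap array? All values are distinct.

[96, 92, 82, 44, 77, 24, 22, 11, 34, 2, 67, 5]

append 82 at index 11 → [96, 92, 24, 44, 77, 5, 22, 11, 34, 2, 67, 82]
82 > parent 5 at index 5, swap → [96, 92, 24, 44, 77, 82, 22, 11, 34, 2, 67, 5]
82 > parent 24 at index 2, swap → [96, 92, 82, 44, 77, 24, 22, 11, 34, 2, 67, 5]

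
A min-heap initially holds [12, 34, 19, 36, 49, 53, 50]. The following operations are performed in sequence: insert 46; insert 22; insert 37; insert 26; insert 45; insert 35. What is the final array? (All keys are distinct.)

[12, 22, 19, 34, 26, 35, 50, 46, 36, 49, 37, 53, 45]

insert 46:
  append 46 at index 7 → [12, 34, 19, 36, 49, 53, 50, 46] (no swap needed)
insert 22:
  append 22 at index 8 → [12, 34, 19, 36, 49, 53, 50, 46, 22]
  22 < parent 36 at index 3, swap → [12, 34, 19, 22, 49, 53, 50, 46, 36]
  22 < parent 34 at index 1, swap → [12, 22, 19, 34, 49, 53, 50, 46, 36]
insert 37:
  append 37 at index 9 → [12, 22, 19, 34, 49, 53, 50, 46, 36, 37]
  37 < parent 49 at index 4, swap → [12, 22, 19, 34, 37, 53, 50, 46, 36, 49]
insert 26:
  append 26 at index 10 → [12, 22, 19, 34, 37, 53, 50, 46, 36, 49, 26]
  26 < parent 37 at index 4, swap → [12, 22, 19, 34, 26, 53, 50, 46, 36, 49, 37]
insert 45:
  append 45 at index 11 → [12, 22, 19, 34, 26, 53, 50, 46, 36, 49, 37, 45]
  45 < parent 53 at index 5, swap → [12, 22, 19, 34, 26, 45, 50, 46, 36, 49, 37, 53]
insert 35:
  append 35 at index 12 → [12, 22, 19, 34, 26, 45, 50, 46, 36, 49, 37, 53, 35]
  35 < parent 45 at index 5, swap → [12, 22, 19, 34, 26, 35, 50, 46, 36, 49, 37, 53, 45]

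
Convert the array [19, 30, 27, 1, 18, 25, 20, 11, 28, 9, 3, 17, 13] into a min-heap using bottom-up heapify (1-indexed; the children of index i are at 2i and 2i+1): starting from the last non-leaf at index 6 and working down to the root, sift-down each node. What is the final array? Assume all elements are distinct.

[1, 3, 13, 11, 9, 17, 20, 30, 28, 19, 18, 27, 25]

sift down from index 6:
  25 vs smaller child 13 at index 13, swap → [19, 30, 27, 1, 18, 13, 20, 11, 28, 9, 3, 17, 25]
sift down from index 5:
  18 vs smaller child 3 at index 11, swap → [19, 30, 27, 1, 3, 13, 20, 11, 28, 9, 18, 17, 25]
sift down from index 4: already satisfies heap property
sift down from index 3:
  27 vs smaller child 13 at index 6, swap → [19, 30, 13, 1, 3, 27, 20, 11, 28, 9, 18, 17, 25]
  27 vs smaller child 17 at index 12, swap → [19, 30, 13, 1, 3, 17, 20, 11, 28, 9, 18, 27, 25]
sift down from index 2:
  30 vs smaller child 1 at index 4, swap → [19, 1, 13, 30, 3, 17, 20, 11, 28, 9, 18, 27, 25]
  30 vs smaller child 11 at index 8, swap → [19, 1, 13, 11, 3, 17, 20, 30, 28, 9, 18, 27, 25]
sift down from index 1:
  19 vs smaller child 1 at index 2, swap → [1, 19, 13, 11, 3, 17, 20, 30, 28, 9, 18, 27, 25]
  19 vs smaller child 3 at index 5, swap → [1, 3, 13, 11, 19, 17, 20, 30, 28, 9, 18, 27, 25]
  19 vs smaller child 9 at index 10, swap → [1, 3, 13, 11, 9, 17, 20, 30, 28, 19, 18, 27, 25]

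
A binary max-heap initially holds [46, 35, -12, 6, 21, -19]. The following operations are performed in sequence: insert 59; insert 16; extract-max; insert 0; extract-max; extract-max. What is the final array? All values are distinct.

[21, 16, 6, -12, 0, -19]

insert 59:
  append 59 at index 6 → [46, 35, -12, 6, 21, -19, 59]
  59 > parent -12 at index 2, swap → [46, 35, 59, 6, 21, -19, -12]
  59 > parent 46 at index 0, swap → [59, 35, 46, 6, 21, -19, -12]
insert 16:
  append 16 at index 7 → [59, 35, 46, 6, 21, -19, -12, 16]
  16 > parent 6 at index 3, swap → [59, 35, 46, 16, 21, -19, -12, 6]
extract-max → returns 59:
  remove root 59; move last element 6 to root → [6, 35, 46, 16, 21, -19, -12]
  6 vs larger child 46 at index 2, swap → [46, 35, 6, 16, 21, -19, -12]
insert 0:
  append 0 at index 7 → [46, 35, 6, 16, 21, -19, -12, 0] (no swap needed)
extract-max → returns 46:
  remove root 46; move last element 0 to root → [0, 35, 6, 16, 21, -19, -12]
  0 vs larger child 35 at index 1, swap → [35, 0, 6, 16, 21, -19, -12]
  0 vs larger child 21 at index 4, swap → [35, 21, 6, 16, 0, -19, -12]
extract-max → returns 35:
  remove root 35; move last element -12 to root → [-12, 21, 6, 16, 0, -19]
  -12 vs larger child 21 at index 1, swap → [21, -12, 6, 16, 0, -19]
  -12 vs larger child 16 at index 3, swap → [21, 16, 6, -12, 0, -19]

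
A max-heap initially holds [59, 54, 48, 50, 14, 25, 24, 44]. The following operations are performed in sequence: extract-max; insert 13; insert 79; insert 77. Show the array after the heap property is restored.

extract-max → returns 59:
  remove root 59; move last element 44 to root → [44, 54, 48, 50, 14, 25, 24]
  44 vs larger child 54 at index 1, swap → [54, 44, 48, 50, 14, 25, 24]
  44 vs larger child 50 at index 3, swap → [54, 50, 48, 44, 14, 25, 24]
insert 13:
  append 13 at index 7 → [54, 50, 48, 44, 14, 25, 24, 13] (no swap needed)
insert 79:
  append 79 at index 8 → [54, 50, 48, 44, 14, 25, 24, 13, 79]
  79 > parent 44 at index 3, swap → [54, 50, 48, 79, 14, 25, 24, 13, 44]
  79 > parent 50 at index 1, swap → [54, 79, 48, 50, 14, 25, 24, 13, 44]
  79 > parent 54 at index 0, swap → [79, 54, 48, 50, 14, 25, 24, 13, 44]
insert 77:
  append 77 at index 9 → [79, 54, 48, 50, 14, 25, 24, 13, 44, 77]
  77 > parent 14 at index 4, swap → [79, 54, 48, 50, 77, 25, 24, 13, 44, 14]
  77 > parent 54 at index 1, swap → [79, 77, 48, 50, 54, 25, 24, 13, 44, 14]

[79, 77, 48, 50, 54, 25, 24, 13, 44, 14]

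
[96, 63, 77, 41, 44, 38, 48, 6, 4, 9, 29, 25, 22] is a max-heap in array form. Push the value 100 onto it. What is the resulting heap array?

append 100 at index 13 → [96, 63, 77, 41, 44, 38, 48, 6, 4, 9, 29, 25, 22, 100]
100 > parent 48 at index 6, swap → [96, 63, 77, 41, 44, 38, 100, 6, 4, 9, 29, 25, 22, 48]
100 > parent 77 at index 2, swap → [96, 63, 100, 41, 44, 38, 77, 6, 4, 9, 29, 25, 22, 48]
100 > parent 96 at index 0, swap → [100, 63, 96, 41, 44, 38, 77, 6, 4, 9, 29, 25, 22, 48]

[100, 63, 96, 41, 44, 38, 77, 6, 4, 9, 29, 25, 22, 48]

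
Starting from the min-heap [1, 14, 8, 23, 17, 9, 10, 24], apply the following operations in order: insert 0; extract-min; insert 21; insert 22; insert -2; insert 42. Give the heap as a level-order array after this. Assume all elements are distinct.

insert 0:
  append 0 at index 8 → [1, 14, 8, 23, 17, 9, 10, 24, 0]
  0 < parent 23 at index 3, swap → [1, 14, 8, 0, 17, 9, 10, 24, 23]
  0 < parent 14 at index 1, swap → [1, 0, 8, 14, 17, 9, 10, 24, 23]
  0 < parent 1 at index 0, swap → [0, 1, 8, 14, 17, 9, 10, 24, 23]
extract-min → returns 0:
  remove root 0; move last element 23 to root → [23, 1, 8, 14, 17, 9, 10, 24]
  23 vs smaller child 1 at index 1, swap → [1, 23, 8, 14, 17, 9, 10, 24]
  23 vs smaller child 14 at index 3, swap → [1, 14, 8, 23, 17, 9, 10, 24]
insert 21:
  append 21 at index 8 → [1, 14, 8, 23, 17, 9, 10, 24, 21]
  21 < parent 23 at index 3, swap → [1, 14, 8, 21, 17, 9, 10, 24, 23]
insert 22:
  append 22 at index 9 → [1, 14, 8, 21, 17, 9, 10, 24, 23, 22] (no swap needed)
insert -2:
  append -2 at index 10 → [1, 14, 8, 21, 17, 9, 10, 24, 23, 22, -2]
  -2 < parent 17 at index 4, swap → [1, 14, 8, 21, -2, 9, 10, 24, 23, 22, 17]
  -2 < parent 14 at index 1, swap → [1, -2, 8, 21, 14, 9, 10, 24, 23, 22, 17]
  -2 < parent 1 at index 0, swap → [-2, 1, 8, 21, 14, 9, 10, 24, 23, 22, 17]
insert 42:
  append 42 at index 11 → [-2, 1, 8, 21, 14, 9, 10, 24, 23, 22, 17, 42] (no swap needed)

[-2, 1, 8, 21, 14, 9, 10, 24, 23, 22, 17, 42]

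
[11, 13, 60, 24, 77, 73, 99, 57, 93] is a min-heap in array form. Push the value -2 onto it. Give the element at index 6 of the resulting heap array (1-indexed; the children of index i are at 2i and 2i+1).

73

append -2 at index 10 → [11, 13, 60, 24, 77, 73, 99, 57, 93, -2]
-2 < parent 77 at index 5, swap → [11, 13, 60, 24, -2, 73, 99, 57, 93, 77]
-2 < parent 13 at index 2, swap → [11, -2, 60, 24, 13, 73, 99, 57, 93, 77]
-2 < parent 11 at index 1, swap → [-2, 11, 60, 24, 13, 73, 99, 57, 93, 77]
resulting array: [-2, 11, 60, 24, 13, 73, 99, 57, 93, 77]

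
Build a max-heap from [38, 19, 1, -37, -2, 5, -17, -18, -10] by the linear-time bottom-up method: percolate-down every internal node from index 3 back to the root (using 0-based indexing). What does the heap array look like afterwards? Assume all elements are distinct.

[38, 19, 5, -10, -2, 1, -17, -18, -37]

sift down from index 3:
  -37 vs larger child -10 at index 8, swap → [38, 19, 1, -10, -2, 5, -17, -18, -37]
sift down from index 2:
  1 vs larger child 5 at index 5, swap → [38, 19, 5, -10, -2, 1, -17, -18, -37]
sift down from index 1: already satisfies heap property
sift down from index 0: already satisfies heap property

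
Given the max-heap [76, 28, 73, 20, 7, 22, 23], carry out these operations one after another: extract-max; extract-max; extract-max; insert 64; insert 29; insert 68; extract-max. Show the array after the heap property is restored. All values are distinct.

[64, 23, 29, 20, 22, 7]

extract-max → returns 76:
  remove root 76; move last element 23 to root → [23, 28, 73, 20, 7, 22]
  23 vs larger child 73 at index 2, swap → [73, 28, 23, 20, 7, 22]
extract-max → returns 73:
  remove root 73; move last element 22 to root → [22, 28, 23, 20, 7]
  22 vs larger child 28 at index 1, swap → [28, 22, 23, 20, 7]
extract-max → returns 28:
  remove root 28; move last element 7 to root → [7, 22, 23, 20]
  7 vs larger child 23 at index 2, swap → [23, 22, 7, 20]
insert 64:
  append 64 at index 4 → [23, 22, 7, 20, 64]
  64 > parent 22 at index 1, swap → [23, 64, 7, 20, 22]
  64 > parent 23 at index 0, swap → [64, 23, 7, 20, 22]
insert 29:
  append 29 at index 5 → [64, 23, 7, 20, 22, 29]
  29 > parent 7 at index 2, swap → [64, 23, 29, 20, 22, 7]
insert 68:
  append 68 at index 6 → [64, 23, 29, 20, 22, 7, 68]
  68 > parent 29 at index 2, swap → [64, 23, 68, 20, 22, 7, 29]
  68 > parent 64 at index 0, swap → [68, 23, 64, 20, 22, 7, 29]
extract-max → returns 68:
  remove root 68; move last element 29 to root → [29, 23, 64, 20, 22, 7]
  29 vs larger child 64 at index 2, swap → [64, 23, 29, 20, 22, 7]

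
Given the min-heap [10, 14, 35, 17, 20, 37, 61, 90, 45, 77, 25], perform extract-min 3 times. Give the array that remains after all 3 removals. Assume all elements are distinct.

extract-min #1 returns 10:
  remove root 10; move last element 25 to root → [25, 14, 35, 17, 20, 37, 61, 90, 45, 77]
  25 vs smaller child 14 at index 1, swap → [14, 25, 35, 17, 20, 37, 61, 90, 45, 77]
  25 vs smaller child 17 at index 3, swap → [14, 17, 35, 25, 20, 37, 61, 90, 45, 77]
extract-min #2 returns 14:
  remove root 14; move last element 77 to root → [77, 17, 35, 25, 20, 37, 61, 90, 45]
  77 vs smaller child 17 at index 1, swap → [17, 77, 35, 25, 20, 37, 61, 90, 45]
  77 vs smaller child 20 at index 4, swap → [17, 20, 35, 25, 77, 37, 61, 90, 45]
extract-min #3 returns 17:
  remove root 17; move last element 45 to root → [45, 20, 35, 25, 77, 37, 61, 90]
  45 vs smaller child 20 at index 1, swap → [20, 45, 35, 25, 77, 37, 61, 90]
  45 vs smaller child 25 at index 3, swap → [20, 25, 35, 45, 77, 37, 61, 90]

[20, 25, 35, 45, 77, 37, 61, 90]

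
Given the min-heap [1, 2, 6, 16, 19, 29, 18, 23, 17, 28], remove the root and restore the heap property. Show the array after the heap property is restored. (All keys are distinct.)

[2, 16, 6, 17, 19, 29, 18, 23, 28]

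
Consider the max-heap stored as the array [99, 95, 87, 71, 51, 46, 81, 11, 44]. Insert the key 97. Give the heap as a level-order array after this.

[99, 97, 87, 71, 95, 46, 81, 11, 44, 51]

append 97 at index 9 → [99, 95, 87, 71, 51, 46, 81, 11, 44, 97]
97 > parent 51 at index 4, swap → [99, 95, 87, 71, 97, 46, 81, 11, 44, 51]
97 > parent 95 at index 1, swap → [99, 97, 87, 71, 95, 46, 81, 11, 44, 51]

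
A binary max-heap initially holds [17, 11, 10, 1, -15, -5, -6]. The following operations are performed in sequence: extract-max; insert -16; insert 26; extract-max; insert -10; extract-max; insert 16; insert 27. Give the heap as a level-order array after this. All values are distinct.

[27, 16, -5, 10, -15, -10, -16, -6, 1]

extract-max → returns 17:
  remove root 17; move last element -6 to root → [-6, 11, 10, 1, -15, -5]
  -6 vs larger child 11 at index 1, swap → [11, -6, 10, 1, -15, -5]
  -6 vs larger child 1 at index 3, swap → [11, 1, 10, -6, -15, -5]
insert -16:
  append -16 at index 6 → [11, 1, 10, -6, -15, -5, -16] (no swap needed)
insert 26:
  append 26 at index 7 → [11, 1, 10, -6, -15, -5, -16, 26]
  26 > parent -6 at index 3, swap → [11, 1, 10, 26, -15, -5, -16, -6]
  26 > parent 1 at index 1, swap → [11, 26, 10, 1, -15, -5, -16, -6]
  26 > parent 11 at index 0, swap → [26, 11, 10, 1, -15, -5, -16, -6]
extract-max → returns 26:
  remove root 26; move last element -6 to root → [-6, 11, 10, 1, -15, -5, -16]
  -6 vs larger child 11 at index 1, swap → [11, -6, 10, 1, -15, -5, -16]
  -6 vs larger child 1 at index 3, swap → [11, 1, 10, -6, -15, -5, -16]
insert -10:
  append -10 at index 7 → [11, 1, 10, -6, -15, -5, -16, -10] (no swap needed)
extract-max → returns 11:
  remove root 11; move last element -10 to root → [-10, 1, 10, -6, -15, -5, -16]
  -10 vs larger child 10 at index 2, swap → [10, 1, -10, -6, -15, -5, -16]
  -10 vs larger child -5 at index 5, swap → [10, 1, -5, -6, -15, -10, -16]
insert 16:
  append 16 at index 7 → [10, 1, -5, -6, -15, -10, -16, 16]
  16 > parent -6 at index 3, swap → [10, 1, -5, 16, -15, -10, -16, -6]
  16 > parent 1 at index 1, swap → [10, 16, -5, 1, -15, -10, -16, -6]
  16 > parent 10 at index 0, swap → [16, 10, -5, 1, -15, -10, -16, -6]
insert 27:
  append 27 at index 8 → [16, 10, -5, 1, -15, -10, -16, -6, 27]
  27 > parent 1 at index 3, swap → [16, 10, -5, 27, -15, -10, -16, -6, 1]
  27 > parent 10 at index 1, swap → [16, 27, -5, 10, -15, -10, -16, -6, 1]
  27 > parent 16 at index 0, swap → [27, 16, -5, 10, -15, -10, -16, -6, 1]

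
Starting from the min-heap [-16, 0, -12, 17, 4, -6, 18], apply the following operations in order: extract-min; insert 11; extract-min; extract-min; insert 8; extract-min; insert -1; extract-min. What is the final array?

[4, 11, 8, 17, 18]

extract-min → returns -16:
  remove root -16; move last element 18 to root → [18, 0, -12, 17, 4, -6]
  18 vs smaller child -12 at index 2, swap → [-12, 0, 18, 17, 4, -6]
  18 vs only child -6 at index 5, swap → [-12, 0, -6, 17, 4, 18]
insert 11:
  append 11 at index 6 → [-12, 0, -6, 17, 4, 18, 11] (no swap needed)
extract-min → returns -12:
  remove root -12; move last element 11 to root → [11, 0, -6, 17, 4, 18]
  11 vs smaller child -6 at index 2, swap → [-6, 0, 11, 17, 4, 18]
extract-min → returns -6:
  remove root -6; move last element 18 to root → [18, 0, 11, 17, 4]
  18 vs smaller child 0 at index 1, swap → [0, 18, 11, 17, 4]
  18 vs smaller child 4 at index 4, swap → [0, 4, 11, 17, 18]
insert 8:
  append 8 at index 5 → [0, 4, 11, 17, 18, 8]
  8 < parent 11 at index 2, swap → [0, 4, 8, 17, 18, 11]
extract-min → returns 0:
  remove root 0; move last element 11 to root → [11, 4, 8, 17, 18]
  11 vs smaller child 4 at index 1, swap → [4, 11, 8, 17, 18]
insert -1:
  append -1 at index 5 → [4, 11, 8, 17, 18, -1]
  -1 < parent 8 at index 2, swap → [4, 11, -1, 17, 18, 8]
  -1 < parent 4 at index 0, swap → [-1, 11, 4, 17, 18, 8]
extract-min → returns -1:
  remove root -1; move last element 8 to root → [8, 11, 4, 17, 18]
  8 vs smaller child 4 at index 2, swap → [4, 11, 8, 17, 18]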